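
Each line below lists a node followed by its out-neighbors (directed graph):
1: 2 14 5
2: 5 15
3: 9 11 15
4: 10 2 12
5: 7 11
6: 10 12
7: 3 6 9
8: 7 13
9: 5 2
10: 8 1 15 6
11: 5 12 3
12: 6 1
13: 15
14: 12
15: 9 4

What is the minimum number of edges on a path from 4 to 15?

2

Level 0: 4
Level 1: 2, 10, 12
Level 2: 1, 5, 6, 8, 15
Level 3: 7, 9, 11, 13, 14
Level 4: 3
15 first appears at level 2.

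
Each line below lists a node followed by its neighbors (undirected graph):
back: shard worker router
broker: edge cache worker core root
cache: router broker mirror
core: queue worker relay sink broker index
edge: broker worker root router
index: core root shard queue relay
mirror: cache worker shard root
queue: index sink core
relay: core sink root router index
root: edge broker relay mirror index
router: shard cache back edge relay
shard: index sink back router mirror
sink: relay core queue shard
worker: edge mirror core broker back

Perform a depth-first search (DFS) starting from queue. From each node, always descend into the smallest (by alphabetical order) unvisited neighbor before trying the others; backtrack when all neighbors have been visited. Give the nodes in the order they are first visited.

queue → core → broker → cache → mirror → root → edge → router → back → shard → index → relay → sink → worker

Visit queue
queue → core
core → broker
broker → cache
cache → mirror
mirror → root
root → edge
edge → router
router → back
back → shard
shard → index
index → relay
relay → sink
back → worker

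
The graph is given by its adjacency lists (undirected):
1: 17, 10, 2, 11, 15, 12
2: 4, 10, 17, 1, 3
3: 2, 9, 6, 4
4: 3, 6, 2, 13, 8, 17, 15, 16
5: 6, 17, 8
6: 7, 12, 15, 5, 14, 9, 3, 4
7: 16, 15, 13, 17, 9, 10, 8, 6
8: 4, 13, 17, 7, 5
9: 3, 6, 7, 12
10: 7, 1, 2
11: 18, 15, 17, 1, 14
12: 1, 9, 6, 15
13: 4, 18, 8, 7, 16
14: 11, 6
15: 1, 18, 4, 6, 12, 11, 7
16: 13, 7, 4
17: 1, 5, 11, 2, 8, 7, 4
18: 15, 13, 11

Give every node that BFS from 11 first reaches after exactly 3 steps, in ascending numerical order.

Level 0: 11
Level 1: 1, 14, 15, 17, 18
Level 2: 2, 4, 5, 6, 7, 8, 10, 12, 13
Level 3: 3, 9, 16

3, 9, 16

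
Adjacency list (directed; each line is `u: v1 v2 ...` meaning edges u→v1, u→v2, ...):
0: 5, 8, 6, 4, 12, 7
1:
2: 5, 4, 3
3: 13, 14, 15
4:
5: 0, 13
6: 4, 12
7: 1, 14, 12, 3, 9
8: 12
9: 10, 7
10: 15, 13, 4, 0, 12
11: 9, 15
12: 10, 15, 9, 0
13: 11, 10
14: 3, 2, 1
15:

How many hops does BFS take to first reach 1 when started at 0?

Level 0: 0
Level 1: 4, 5, 6, 7, 8, 12
Level 2: 1, 3, 9, 10, 13, 14, 15
Level 3: 2, 11
1 first appears at level 2.

2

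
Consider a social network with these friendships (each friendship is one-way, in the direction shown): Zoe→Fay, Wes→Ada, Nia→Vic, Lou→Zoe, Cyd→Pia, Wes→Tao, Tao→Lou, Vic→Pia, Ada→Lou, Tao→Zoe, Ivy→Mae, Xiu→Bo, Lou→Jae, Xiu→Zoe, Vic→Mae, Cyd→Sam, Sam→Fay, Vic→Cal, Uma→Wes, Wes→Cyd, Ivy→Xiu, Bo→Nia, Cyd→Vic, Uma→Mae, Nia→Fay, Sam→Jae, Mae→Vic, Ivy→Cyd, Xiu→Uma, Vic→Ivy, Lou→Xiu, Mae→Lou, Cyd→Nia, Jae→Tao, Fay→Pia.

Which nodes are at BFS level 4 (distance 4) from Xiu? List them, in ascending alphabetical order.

Level 0: Xiu
Level 1: Bo, Uma, Zoe
Level 2: Fay, Mae, Nia, Wes
Level 3: Ada, Cyd, Lou, Pia, Tao, Vic
Level 4: Cal, Ivy, Jae, Sam

Cal, Ivy, Jae, Sam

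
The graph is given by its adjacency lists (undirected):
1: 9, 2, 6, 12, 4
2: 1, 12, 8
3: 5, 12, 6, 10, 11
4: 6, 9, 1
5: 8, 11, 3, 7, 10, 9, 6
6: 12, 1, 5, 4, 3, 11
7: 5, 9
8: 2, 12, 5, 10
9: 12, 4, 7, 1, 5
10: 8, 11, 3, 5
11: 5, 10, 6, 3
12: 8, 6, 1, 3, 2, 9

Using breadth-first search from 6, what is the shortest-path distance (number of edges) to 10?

2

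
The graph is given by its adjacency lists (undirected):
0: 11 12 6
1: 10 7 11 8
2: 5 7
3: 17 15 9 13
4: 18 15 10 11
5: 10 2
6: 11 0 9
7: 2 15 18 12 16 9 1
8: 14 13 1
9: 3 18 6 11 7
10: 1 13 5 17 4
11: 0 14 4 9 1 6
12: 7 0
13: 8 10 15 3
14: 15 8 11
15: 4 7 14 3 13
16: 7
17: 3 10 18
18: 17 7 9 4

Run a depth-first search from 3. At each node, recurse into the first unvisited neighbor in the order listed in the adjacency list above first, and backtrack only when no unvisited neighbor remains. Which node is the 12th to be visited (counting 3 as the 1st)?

6

Visit 3
3 → 17
17 → 10
10 → 1
1 → 7
7 → 2
2 → 5
7 → 15
15 → 4
4 → 18
18 → 9
9 → 6
6 → 11
11 → 0
0 → 12
11 → 14
14 → 8
8 → 13
7 → 16

Visit order: 3, 17, 10, 1, 7, 2, 5, 15, 4, 18, 9, 6, 11, 0, 12, 14, 8, 13, 16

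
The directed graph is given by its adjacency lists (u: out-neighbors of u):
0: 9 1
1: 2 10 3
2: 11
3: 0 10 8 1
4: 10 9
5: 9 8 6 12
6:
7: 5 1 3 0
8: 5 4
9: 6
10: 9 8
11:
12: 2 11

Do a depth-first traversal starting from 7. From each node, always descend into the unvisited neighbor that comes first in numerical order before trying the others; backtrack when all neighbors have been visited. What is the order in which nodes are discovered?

Visit 7
7 → 0
0 → 1
1 → 2
2 → 11
1 → 3
3 → 8
8 → 4
4 → 9
9 → 6
4 → 10
8 → 5
5 → 12

7 -> 0 -> 1 -> 2 -> 11 -> 3 -> 8 -> 4 -> 9 -> 6 -> 10 -> 5 -> 12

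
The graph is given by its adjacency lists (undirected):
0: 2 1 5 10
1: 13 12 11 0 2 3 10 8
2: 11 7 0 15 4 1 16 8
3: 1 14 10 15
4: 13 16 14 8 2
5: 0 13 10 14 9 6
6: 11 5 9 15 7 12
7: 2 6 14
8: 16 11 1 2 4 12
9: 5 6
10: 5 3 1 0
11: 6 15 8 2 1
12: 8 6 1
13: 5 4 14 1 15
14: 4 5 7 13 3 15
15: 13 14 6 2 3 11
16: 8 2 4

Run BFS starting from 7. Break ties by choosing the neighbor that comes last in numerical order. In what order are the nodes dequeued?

7, 14, 6, 2, 15, 13, 5, 4, 3, 12, 11, 9, 16, 8, 1, 0, 10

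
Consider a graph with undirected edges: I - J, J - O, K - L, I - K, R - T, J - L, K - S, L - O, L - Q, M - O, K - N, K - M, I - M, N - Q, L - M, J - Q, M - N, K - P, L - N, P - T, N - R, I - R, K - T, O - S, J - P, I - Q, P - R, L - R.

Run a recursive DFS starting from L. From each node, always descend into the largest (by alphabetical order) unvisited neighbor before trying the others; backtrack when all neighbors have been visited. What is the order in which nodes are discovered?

L, R, T, P, K, S, O, M, N, Q, J, I

Visit L
L → R
R → T
T → P
P → K
K → S
S → O
O → M
M → N
N → Q
Q → J
J → I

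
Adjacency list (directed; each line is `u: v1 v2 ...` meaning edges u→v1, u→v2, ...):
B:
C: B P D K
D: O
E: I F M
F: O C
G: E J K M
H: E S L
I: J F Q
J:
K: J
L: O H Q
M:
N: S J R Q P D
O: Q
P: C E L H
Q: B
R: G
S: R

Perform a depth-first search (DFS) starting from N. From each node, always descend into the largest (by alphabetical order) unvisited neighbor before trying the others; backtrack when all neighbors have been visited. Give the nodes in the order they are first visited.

N, S, R, G, M, K, J, E, I, Q, B, F, O, C, P, L, H, D

Visit N
N → S
S → R
R → G
G → M
G → K
K → J
G → E
E → I
I → Q
Q → B
I → F
F → O
F → C
C → P
P → L
L → H
C → D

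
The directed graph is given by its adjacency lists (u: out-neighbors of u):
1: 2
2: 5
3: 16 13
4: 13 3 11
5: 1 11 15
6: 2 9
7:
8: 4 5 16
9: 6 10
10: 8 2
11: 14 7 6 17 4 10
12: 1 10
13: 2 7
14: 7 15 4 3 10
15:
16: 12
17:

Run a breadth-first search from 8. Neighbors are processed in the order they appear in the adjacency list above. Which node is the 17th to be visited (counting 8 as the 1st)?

9

Visit 8; enqueue 4, 5, 16 → queue [4, 5, 16]
Visit 4; enqueue 13, 3, 11 → queue [5, 16, 13, 3, 11]
Visit 5; enqueue 1, 15 → queue [16, 13, 3, 11, 1, 15]
Visit 16; enqueue 12 → queue [13, 3, 11, 1, 15, 12]
Visit 13; enqueue 2, 7 → queue [3, 11, 1, 15, 12, 2, 7]
Visit 3 → queue [11, 1, 15, 12, 2, 7]
Visit 11; enqueue 14, 6, 17, 10 → queue [1, 15, 12, 2, 7, 14, 6, 17, 10]
Visit 1 → queue [15, 12, 2, 7, 14, 6, 17, 10]
Visit 15 → queue [12, 2, 7, 14, 6, 17, 10]
Visit 12 → queue [2, 7, 14, 6, 17, 10]
Visit 2 → queue [7, 14, 6, 17, 10]
Visit 7 → queue [14, 6, 17, 10]
Visit 14 → queue [6, 17, 10]
Visit 6; enqueue 9 → queue [17, 10, 9]
Visit 17 → queue [10, 9]
Visit 10 → queue [9]
Visit 9 → queue []

Visit order: 8, 4, 5, 16, 13, 3, 11, 1, 15, 12, 2, 7, 14, 6, 17, 10, 9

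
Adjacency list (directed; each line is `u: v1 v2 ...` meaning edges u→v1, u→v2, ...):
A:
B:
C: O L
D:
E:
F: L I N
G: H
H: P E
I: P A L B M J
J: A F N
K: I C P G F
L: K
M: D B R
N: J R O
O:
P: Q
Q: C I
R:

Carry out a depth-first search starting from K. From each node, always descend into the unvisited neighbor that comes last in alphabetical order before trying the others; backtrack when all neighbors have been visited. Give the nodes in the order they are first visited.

K, P, Q, I, M, R, D, B, L, J, N, O, F, A, C, G, H, E

Visit K
K → P
P → Q
Q → I
I → M
M → R
M → D
M → B
I → L
I → J
J → N
N → O
J → F
J → A
Q → C
K → G
G → H
H → E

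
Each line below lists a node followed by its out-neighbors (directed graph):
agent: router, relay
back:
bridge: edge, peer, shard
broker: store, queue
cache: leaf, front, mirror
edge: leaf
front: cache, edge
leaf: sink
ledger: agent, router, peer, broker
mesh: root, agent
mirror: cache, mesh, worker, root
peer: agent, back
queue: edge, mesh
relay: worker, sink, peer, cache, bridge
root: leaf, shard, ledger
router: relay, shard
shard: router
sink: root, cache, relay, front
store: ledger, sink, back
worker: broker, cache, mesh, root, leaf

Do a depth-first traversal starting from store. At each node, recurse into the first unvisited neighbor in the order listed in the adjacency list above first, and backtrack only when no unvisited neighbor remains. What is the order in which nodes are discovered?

Visit store
store → ledger
ledger → agent
agent → router
router → relay
relay → worker
worker → broker
broker → queue
queue → edge
edge → leaf
leaf → sink
sink → root
root → shard
sink → cache
cache → front
cache → mirror
mirror → mesh
relay → peer
peer → back
relay → bridge

store, ledger, agent, router, relay, worker, broker, queue, edge, leaf, sink, root, shard, cache, front, mirror, mesh, peer, back, bridge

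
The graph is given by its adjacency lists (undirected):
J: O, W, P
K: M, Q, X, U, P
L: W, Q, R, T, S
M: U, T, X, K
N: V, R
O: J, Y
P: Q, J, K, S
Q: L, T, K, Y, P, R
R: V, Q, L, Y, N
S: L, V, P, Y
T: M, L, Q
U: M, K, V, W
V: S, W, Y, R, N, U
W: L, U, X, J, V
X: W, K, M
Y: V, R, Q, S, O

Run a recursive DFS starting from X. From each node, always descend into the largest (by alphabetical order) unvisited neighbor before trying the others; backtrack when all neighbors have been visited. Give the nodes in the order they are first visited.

X W V Y S P Q T M U K L R N J O

Visit X
X → W
W → V
V → Y
Y → S
S → P
P → Q
Q → T
T → M
M → U
U → K
T → L
L → R
R → N
P → J
J → O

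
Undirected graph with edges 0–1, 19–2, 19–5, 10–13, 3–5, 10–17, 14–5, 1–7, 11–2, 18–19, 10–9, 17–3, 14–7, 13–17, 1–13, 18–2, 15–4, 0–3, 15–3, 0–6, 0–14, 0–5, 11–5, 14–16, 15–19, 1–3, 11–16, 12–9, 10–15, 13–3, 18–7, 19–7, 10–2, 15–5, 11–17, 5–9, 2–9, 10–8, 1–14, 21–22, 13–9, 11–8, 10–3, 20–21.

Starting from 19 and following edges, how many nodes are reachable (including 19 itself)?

20

BFS from 19 visits: 19, 18, 15, 7, 5, 2, 10, 4, 3, 14, 1, 11, 9, 0, 17, 13, 8, 16, 12, 6
Reachable nodes: 20 of 23 total.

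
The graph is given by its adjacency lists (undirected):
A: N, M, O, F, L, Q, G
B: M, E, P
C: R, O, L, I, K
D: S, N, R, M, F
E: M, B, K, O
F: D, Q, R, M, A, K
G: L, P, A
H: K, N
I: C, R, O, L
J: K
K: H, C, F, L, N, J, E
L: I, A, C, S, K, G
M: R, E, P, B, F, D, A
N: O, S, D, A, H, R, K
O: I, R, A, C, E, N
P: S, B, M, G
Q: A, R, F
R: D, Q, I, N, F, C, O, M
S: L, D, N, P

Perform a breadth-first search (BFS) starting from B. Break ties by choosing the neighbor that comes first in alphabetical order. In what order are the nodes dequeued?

Visit B; enqueue E, M, P → queue [E, M, P]
Visit E; enqueue K, O → queue [M, P, K, O]
Visit M; enqueue A, D, F, R → queue [P, K, O, A, D, F, R]
Visit P; enqueue G, S → queue [K, O, A, D, F, R, G, S]
Visit K; enqueue C, H, J, L, N → queue [O, A, D, F, R, G, S, C, H, J, L, N]
Visit O; enqueue I → queue [A, D, F, R, G, S, C, H, J, L, N, I]
Visit A; enqueue Q → queue [D, F, R, G, S, C, H, J, L, N, I, Q]
Visit D → queue [F, R, G, S, C, H, J, L, N, I, Q]
Visit F → queue [R, G, S, C, H, J, L, N, I, Q]
Visit R → queue [G, S, C, H, J, L, N, I, Q]
Visit G → queue [S, C, H, J, L, N, I, Q]
Visit S → queue [C, H, J, L, N, I, Q]
Visit C → queue [H, J, L, N, I, Q]
Visit H → queue [J, L, N, I, Q]
Visit J → queue [L, N, I, Q]
Visit L → queue [N, I, Q]
Visit N → queue [I, Q]
Visit I → queue [Q]
Visit Q → queue []

B, E, M, P, K, O, A, D, F, R, G, S, C, H, J, L, N, I, Q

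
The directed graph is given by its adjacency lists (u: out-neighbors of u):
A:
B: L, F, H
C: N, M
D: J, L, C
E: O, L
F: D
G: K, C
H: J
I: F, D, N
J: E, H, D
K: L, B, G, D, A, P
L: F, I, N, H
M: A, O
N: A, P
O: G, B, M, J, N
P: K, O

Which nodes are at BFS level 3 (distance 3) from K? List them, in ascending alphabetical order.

Level 0: K
Level 1: A, B, D, G, L, P
Level 2: C, F, H, I, J, N, O
Level 3: E, M

E, M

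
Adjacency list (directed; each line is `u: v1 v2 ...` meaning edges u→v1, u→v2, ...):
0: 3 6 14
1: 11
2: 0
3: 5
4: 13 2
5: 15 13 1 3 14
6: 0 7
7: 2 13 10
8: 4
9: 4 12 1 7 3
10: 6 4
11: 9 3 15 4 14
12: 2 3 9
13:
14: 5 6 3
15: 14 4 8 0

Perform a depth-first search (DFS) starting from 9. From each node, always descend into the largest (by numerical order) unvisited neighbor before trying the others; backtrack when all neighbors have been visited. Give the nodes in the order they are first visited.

9, 12, 3, 5, 15, 14, 6, 7, 13, 10, 4, 2, 0, 8, 1, 11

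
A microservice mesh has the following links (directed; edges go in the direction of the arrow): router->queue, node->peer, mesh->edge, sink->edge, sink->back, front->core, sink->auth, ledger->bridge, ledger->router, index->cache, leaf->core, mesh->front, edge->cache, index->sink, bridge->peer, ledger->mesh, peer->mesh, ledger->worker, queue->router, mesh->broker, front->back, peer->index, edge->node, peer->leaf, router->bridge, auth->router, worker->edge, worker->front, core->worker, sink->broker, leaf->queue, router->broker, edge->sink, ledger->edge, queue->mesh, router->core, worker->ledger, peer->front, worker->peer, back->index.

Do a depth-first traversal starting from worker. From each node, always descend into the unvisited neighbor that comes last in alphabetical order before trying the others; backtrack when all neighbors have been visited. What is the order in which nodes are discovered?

worker, peer, mesh, front, core, back, index, sink, edge, node, cache, broker, auth, router, queue, bridge, leaf, ledger

Visit worker
worker → peer
peer → mesh
mesh → front
front → core
front → back
back → index
index → sink
sink → edge
edge → node
edge → cache
sink → broker
sink → auth
auth → router
router → queue
router → bridge
peer → leaf
worker → ledger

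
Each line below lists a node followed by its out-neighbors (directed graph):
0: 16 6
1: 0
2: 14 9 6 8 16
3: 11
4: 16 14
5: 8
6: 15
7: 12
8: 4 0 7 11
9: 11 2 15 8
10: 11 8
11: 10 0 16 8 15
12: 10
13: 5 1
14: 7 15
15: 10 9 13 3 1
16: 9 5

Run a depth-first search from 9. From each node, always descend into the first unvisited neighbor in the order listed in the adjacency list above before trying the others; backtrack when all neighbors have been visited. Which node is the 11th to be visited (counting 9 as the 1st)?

Visit 9
9 → 11
11 → 10
10 → 8
8 → 4
4 → 16
16 → 5
4 → 14
14 → 7
7 → 12
14 → 15
15 → 13
13 → 1
1 → 0
0 → 6
15 → 3
9 → 2

Visit order: 9, 11, 10, 8, 4, 16, 5, 14, 7, 12, 15, 13, 1, 0, 6, 3, 2

15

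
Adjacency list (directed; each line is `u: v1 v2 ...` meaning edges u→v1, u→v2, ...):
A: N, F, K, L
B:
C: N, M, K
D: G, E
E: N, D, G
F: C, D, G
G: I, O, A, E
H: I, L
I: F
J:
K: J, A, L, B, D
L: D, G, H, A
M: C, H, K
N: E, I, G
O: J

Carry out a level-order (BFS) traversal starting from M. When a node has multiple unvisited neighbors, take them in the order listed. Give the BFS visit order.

Visit M; enqueue C, H, K → queue [C, H, K]
Visit C; enqueue N → queue [H, K, N]
Visit H; enqueue I, L → queue [K, N, I, L]
Visit K; enqueue J, A, B, D → queue [N, I, L, J, A, B, D]
Visit N; enqueue E, G → queue [I, L, J, A, B, D, E, G]
Visit I; enqueue F → queue [L, J, A, B, D, E, G, F]
Visit L → queue [J, A, B, D, E, G, F]
Visit J → queue [A, B, D, E, G, F]
Visit A → queue [B, D, E, G, F]
Visit B → queue [D, E, G, F]
Visit D → queue [E, G, F]
Visit E → queue [G, F]
Visit G; enqueue O → queue [F, O]
Visit F → queue [O]
Visit O → queue []

M, C, H, K, N, I, L, J, A, B, D, E, G, F, O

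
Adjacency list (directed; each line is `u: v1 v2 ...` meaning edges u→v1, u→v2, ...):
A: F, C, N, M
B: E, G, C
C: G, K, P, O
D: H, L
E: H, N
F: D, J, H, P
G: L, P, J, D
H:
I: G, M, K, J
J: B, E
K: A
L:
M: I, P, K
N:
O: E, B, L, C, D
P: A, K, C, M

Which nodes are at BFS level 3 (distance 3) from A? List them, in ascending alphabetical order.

B, E, L

Level 0: A
Level 1: C, F, M, N
Level 2: D, G, H, I, J, K, O, P
Level 3: B, E, L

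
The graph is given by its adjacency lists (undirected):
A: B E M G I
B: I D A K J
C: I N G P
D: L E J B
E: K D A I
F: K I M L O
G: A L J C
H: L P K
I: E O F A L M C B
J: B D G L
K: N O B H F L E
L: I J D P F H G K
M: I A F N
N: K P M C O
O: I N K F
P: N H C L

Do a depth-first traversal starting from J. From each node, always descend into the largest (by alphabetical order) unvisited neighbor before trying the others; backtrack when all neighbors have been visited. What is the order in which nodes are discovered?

Visit J
J → L
L → P
P → N
N → O
O → K
K → H
K → F
F → M
M → I
I → E
E → D
D → B
B → A
A → G
G → C

J → L → P → N → O → K → H → F → M → I → E → D → B → A → G → C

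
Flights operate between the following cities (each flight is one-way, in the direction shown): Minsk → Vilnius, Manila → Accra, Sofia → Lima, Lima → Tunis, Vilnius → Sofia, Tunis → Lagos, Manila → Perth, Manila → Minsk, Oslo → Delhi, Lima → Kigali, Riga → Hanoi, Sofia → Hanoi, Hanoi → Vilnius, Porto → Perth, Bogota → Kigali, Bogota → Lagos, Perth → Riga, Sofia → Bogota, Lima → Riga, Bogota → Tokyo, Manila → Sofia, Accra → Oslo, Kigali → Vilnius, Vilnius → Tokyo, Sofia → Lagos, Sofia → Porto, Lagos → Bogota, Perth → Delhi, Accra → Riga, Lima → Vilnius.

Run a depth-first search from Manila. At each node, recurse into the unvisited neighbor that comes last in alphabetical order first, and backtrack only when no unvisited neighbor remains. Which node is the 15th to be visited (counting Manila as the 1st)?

Visit Manila
Manila → Sofia
Sofia → Porto
Porto → Perth
Perth → Riga
Riga → Hanoi
Hanoi → Vilnius
Vilnius → Tokyo
Perth → Delhi
Sofia → Lima
Lima → Tunis
Tunis → Lagos
Lagos → Bogota
Bogota → Kigali
Manila → Minsk
Manila → Accra
Accra → Oslo

Visit order: Manila, Sofia, Porto, Perth, Riga, Hanoi, Vilnius, Tokyo, Delhi, Lima, Tunis, Lagos, Bogota, Kigali, Minsk, Accra, Oslo

Minsk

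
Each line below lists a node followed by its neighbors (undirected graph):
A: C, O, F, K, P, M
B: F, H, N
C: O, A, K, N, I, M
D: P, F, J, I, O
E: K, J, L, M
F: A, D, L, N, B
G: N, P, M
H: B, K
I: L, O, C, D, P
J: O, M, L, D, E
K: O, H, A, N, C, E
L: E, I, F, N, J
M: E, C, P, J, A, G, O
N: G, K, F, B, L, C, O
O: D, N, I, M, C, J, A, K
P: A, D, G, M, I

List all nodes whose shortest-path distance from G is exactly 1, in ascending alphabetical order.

Level 0: G
Level 1: M, N, P
Level 2: A, B, C, D, E, F, I, J, K, L, O
Level 3: H

M, N, P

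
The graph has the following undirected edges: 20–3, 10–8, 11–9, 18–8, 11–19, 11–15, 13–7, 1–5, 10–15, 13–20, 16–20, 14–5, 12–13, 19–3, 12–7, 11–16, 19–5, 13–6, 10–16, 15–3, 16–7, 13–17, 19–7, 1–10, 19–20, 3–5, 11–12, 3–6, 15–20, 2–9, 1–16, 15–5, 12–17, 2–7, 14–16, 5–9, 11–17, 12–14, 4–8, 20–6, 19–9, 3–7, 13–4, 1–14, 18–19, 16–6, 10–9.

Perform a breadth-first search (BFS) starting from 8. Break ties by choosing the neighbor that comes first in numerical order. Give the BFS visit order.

Visit 8; enqueue 4, 10, 18 → queue [4, 10, 18]
Visit 4; enqueue 13 → queue [10, 18, 13]
Visit 10; enqueue 1, 9, 15, 16 → queue [18, 13, 1, 9, 15, 16]
Visit 18; enqueue 19 → queue [13, 1, 9, 15, 16, 19]
Visit 13; enqueue 6, 7, 12, 17, 20 → queue [1, 9, 15, 16, 19, 6, 7, 12, 17, 20]
Visit 1; enqueue 5, 14 → queue [9, 15, 16, 19, 6, 7, 12, 17, 20, 5, 14]
Visit 9; enqueue 2, 11 → queue [15, 16, 19, 6, 7, 12, 17, 20, 5, 14, 2, 11]
Visit 15; enqueue 3 → queue [16, 19, 6, 7, 12, 17, 20, 5, 14, 2, 11, 3]
Visit 16 → queue [19, 6, 7, 12, 17, 20, 5, 14, 2, 11, 3]
Visit 19 → queue [6, 7, 12, 17, 20, 5, 14, 2, 11, 3]
Visit 6 → queue [7, 12, 17, 20, 5, 14, 2, 11, 3]
Visit 7 → queue [12, 17, 20, 5, 14, 2, 11, 3]
Visit 12 → queue [17, 20, 5, 14, 2, 11, 3]
Visit 17 → queue [20, 5, 14, 2, 11, 3]
Visit 20 → queue [5, 14, 2, 11, 3]
Visit 5 → queue [14, 2, 11, 3]
Visit 14 → queue [2, 11, 3]
Visit 2 → queue [11, 3]
Visit 11 → queue [3]
Visit 3 → queue []

8, 4, 10, 18, 13, 1, 9, 15, 16, 19, 6, 7, 12, 17, 20, 5, 14, 2, 11, 3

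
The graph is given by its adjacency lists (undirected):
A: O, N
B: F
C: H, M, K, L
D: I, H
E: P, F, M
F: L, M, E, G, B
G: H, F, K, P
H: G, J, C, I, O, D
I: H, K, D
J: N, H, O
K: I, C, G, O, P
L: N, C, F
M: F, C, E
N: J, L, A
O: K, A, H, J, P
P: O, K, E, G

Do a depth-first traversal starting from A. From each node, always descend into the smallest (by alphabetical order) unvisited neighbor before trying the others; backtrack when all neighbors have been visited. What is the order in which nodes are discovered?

Visit A
A → N
N → J
J → H
H → C
C → K
K → G
G → F
F → B
F → E
E → M
E → P
P → O
F → L
K → I
I → D

A N J H C K G F B E M P O L I D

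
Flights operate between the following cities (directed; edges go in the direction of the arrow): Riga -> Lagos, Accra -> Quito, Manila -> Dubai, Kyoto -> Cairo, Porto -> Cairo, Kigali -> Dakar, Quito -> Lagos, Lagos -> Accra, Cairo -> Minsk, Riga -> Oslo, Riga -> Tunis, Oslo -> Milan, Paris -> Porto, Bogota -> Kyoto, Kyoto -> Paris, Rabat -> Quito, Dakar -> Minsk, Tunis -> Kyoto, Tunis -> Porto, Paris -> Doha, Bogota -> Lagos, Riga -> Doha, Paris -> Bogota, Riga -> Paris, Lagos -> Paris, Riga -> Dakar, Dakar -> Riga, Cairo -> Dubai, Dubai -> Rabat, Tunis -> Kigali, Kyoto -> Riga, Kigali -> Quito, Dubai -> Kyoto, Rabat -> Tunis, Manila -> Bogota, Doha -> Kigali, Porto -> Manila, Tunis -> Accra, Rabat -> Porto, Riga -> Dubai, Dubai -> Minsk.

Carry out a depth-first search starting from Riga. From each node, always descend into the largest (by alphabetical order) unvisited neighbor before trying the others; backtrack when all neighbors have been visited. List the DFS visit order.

Visit Riga
Riga → Tunis
Tunis → Porto
Porto → Manila
Manila → Dubai
Dubai → Rabat
Rabat → Quito
Quito → Lagos
Lagos → Paris
Paris → Doha
Doha → Kigali
Kigali → Dakar
Dakar → Minsk
Paris → Bogota
Bogota → Kyoto
Kyoto → Cairo
Lagos → Accra
Riga → Oslo
Oslo → Milan

Riga → Tunis → Porto → Manila → Dubai → Rabat → Quito → Lagos → Paris → Doha → Kigali → Dakar → Minsk → Bogota → Kyoto → Cairo → Accra → Oslo → Milan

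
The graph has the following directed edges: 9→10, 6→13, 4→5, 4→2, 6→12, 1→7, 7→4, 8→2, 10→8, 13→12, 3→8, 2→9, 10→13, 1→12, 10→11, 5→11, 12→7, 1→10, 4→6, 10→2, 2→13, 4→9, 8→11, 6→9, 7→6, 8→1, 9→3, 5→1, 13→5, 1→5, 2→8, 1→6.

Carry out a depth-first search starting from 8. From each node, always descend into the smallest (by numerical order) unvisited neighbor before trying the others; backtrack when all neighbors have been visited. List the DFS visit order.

8 -> 1 -> 5 -> 11 -> 6 -> 9 -> 3 -> 10 -> 2 -> 13 -> 12 -> 7 -> 4

Visit 8
8 → 1
1 → 5
5 → 11
1 → 6
6 → 9
9 → 3
9 → 10
10 → 2
2 → 13
13 → 12
12 → 7
7 → 4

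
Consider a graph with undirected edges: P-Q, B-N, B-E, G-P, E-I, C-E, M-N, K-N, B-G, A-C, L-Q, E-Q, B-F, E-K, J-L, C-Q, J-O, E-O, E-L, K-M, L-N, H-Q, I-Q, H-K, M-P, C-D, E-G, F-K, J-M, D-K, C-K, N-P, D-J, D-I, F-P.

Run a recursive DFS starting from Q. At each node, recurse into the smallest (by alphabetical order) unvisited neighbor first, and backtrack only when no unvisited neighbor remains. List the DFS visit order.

Visit Q
Q → C
C → A
C → D
D → I
I → E
E → B
B → F
F → K
K → H
K → M
M → J
J → L
L → N
N → P
P → G
J → O

Q, C, A, D, I, E, B, F, K, H, M, J, L, N, P, G, O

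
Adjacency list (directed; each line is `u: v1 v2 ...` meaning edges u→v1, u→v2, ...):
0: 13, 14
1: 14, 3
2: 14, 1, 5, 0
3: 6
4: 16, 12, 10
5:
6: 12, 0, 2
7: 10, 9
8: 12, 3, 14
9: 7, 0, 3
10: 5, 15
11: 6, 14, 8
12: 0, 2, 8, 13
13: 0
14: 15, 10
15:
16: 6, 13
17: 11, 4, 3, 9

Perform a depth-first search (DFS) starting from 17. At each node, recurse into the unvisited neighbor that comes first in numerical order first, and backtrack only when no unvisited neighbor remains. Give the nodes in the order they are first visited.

Visit 17
17 → 3
3 → 6
6 → 0
0 → 13
0 → 14
14 → 10
10 → 5
10 → 15
6 → 2
2 → 1
6 → 12
12 → 8
17 → 4
4 → 16
17 → 9
9 → 7
17 → 11

17 3 6 0 13 14 10 5 15 2 1 12 8 4 16 9 7 11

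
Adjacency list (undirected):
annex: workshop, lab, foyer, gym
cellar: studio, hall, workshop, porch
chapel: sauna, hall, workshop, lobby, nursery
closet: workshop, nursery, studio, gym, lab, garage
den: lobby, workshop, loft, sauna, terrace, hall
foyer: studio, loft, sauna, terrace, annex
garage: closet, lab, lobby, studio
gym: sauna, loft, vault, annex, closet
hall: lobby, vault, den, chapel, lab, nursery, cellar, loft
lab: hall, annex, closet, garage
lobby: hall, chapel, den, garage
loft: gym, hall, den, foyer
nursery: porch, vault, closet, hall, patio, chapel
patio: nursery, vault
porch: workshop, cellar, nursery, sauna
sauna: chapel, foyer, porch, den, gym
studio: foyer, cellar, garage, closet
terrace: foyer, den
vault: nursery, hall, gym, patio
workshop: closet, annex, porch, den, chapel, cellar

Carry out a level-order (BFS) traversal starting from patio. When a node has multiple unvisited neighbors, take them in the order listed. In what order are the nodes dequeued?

Visit patio; enqueue nursery, vault → queue [nursery, vault]
Visit nursery; enqueue porch, closet, hall, chapel → queue [vault, porch, closet, hall, chapel]
Visit vault; enqueue gym → queue [porch, closet, hall, chapel, gym]
Visit porch; enqueue workshop, cellar, sauna → queue [closet, hall, chapel, gym, workshop, cellar, sauna]
Visit closet; enqueue studio, lab, garage → queue [hall, chapel, gym, workshop, cellar, sauna, studio, lab, garage]
Visit hall; enqueue lobby, den, loft → queue [chapel, gym, workshop, cellar, sauna, studio, lab, garage, lobby, den, loft]
Visit chapel → queue [gym, workshop, cellar, sauna, studio, lab, garage, lobby, den, loft]
Visit gym; enqueue annex → queue [workshop, cellar, sauna, studio, lab, garage, lobby, den, loft, annex]
Visit workshop → queue [cellar, sauna, studio, lab, garage, lobby, den, loft, annex]
Visit cellar → queue [sauna, studio, lab, garage, lobby, den, loft, annex]
Visit sauna; enqueue foyer → queue [studio, lab, garage, lobby, den, loft, annex, foyer]
Visit studio → queue [lab, garage, lobby, den, loft, annex, foyer]
Visit lab → queue [garage, lobby, den, loft, annex, foyer]
Visit garage → queue [lobby, den, loft, annex, foyer]
Visit lobby → queue [den, loft, annex, foyer]
Visit den; enqueue terrace → queue [loft, annex, foyer, terrace]
Visit loft → queue [annex, foyer, terrace]
Visit annex → queue [foyer, terrace]
Visit foyer → queue [terrace]
Visit terrace → queue []

patio, nursery, vault, porch, closet, hall, chapel, gym, workshop, cellar, sauna, studio, lab, garage, lobby, den, loft, annex, foyer, terrace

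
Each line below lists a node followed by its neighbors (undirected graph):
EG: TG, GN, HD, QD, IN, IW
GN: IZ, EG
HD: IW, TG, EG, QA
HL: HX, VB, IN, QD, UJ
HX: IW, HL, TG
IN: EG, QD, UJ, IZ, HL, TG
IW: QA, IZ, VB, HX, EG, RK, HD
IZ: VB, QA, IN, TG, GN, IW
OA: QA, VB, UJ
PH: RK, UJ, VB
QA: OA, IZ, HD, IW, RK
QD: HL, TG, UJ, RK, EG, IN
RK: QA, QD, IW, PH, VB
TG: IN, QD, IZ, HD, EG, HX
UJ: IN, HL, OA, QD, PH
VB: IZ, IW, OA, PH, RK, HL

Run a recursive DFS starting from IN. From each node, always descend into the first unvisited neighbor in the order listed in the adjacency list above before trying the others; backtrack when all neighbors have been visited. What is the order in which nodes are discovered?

Visit IN
IN → EG
EG → TG
TG → QD
QD → HL
HL → HX
HX → IW
IW → QA
QA → OA
OA → VB
VB → IZ
IZ → GN
VB → PH
PH → RK
PH → UJ
QA → HD

IN, EG, TG, QD, HL, HX, IW, QA, OA, VB, IZ, GN, PH, RK, UJ, HD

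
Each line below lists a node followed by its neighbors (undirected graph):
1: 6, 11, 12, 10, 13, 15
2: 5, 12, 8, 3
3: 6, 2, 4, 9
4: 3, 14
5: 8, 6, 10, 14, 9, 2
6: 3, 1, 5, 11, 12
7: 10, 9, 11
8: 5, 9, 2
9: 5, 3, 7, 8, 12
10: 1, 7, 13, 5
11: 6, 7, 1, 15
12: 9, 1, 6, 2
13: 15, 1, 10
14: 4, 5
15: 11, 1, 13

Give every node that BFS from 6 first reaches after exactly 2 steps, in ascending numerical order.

2, 4, 7, 8, 9, 10, 13, 14, 15

Level 0: 6
Level 1: 1, 3, 5, 11, 12
Level 2: 2, 4, 7, 8, 9, 10, 13, 14, 15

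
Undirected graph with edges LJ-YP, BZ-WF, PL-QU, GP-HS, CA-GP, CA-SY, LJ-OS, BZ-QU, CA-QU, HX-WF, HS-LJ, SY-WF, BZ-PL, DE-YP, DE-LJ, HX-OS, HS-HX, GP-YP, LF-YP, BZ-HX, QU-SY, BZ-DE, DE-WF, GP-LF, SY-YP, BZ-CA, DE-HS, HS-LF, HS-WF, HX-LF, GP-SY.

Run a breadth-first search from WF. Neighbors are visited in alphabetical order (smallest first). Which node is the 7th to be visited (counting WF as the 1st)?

CA

Visit WF; enqueue BZ, DE, HS, HX, SY → queue [BZ, DE, HS, HX, SY]
Visit BZ; enqueue CA, PL, QU → queue [DE, HS, HX, SY, CA, PL, QU]
Visit DE; enqueue LJ, YP → queue [HS, HX, SY, CA, PL, QU, LJ, YP]
Visit HS; enqueue GP, LF → queue [HX, SY, CA, PL, QU, LJ, YP, GP, LF]
Visit HX; enqueue OS → queue [SY, CA, PL, QU, LJ, YP, GP, LF, OS]
Visit SY → queue [CA, PL, QU, LJ, YP, GP, LF, OS]
Visit CA → queue [PL, QU, LJ, YP, GP, LF, OS]
Visit PL → queue [QU, LJ, YP, GP, LF, OS]
Visit QU → queue [LJ, YP, GP, LF, OS]
Visit LJ → queue [YP, GP, LF, OS]
Visit YP → queue [GP, LF, OS]
Visit GP → queue [LF, OS]
Visit LF → queue [OS]
Visit OS → queue []

Visit order: WF, BZ, DE, HS, HX, SY, CA, PL, QU, LJ, YP, GP, LF, OS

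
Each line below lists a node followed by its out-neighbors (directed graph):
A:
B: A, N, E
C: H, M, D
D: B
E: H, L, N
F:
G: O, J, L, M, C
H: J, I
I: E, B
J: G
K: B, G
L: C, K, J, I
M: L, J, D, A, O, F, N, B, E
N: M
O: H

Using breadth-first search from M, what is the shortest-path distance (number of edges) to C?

2

Level 0: M
Level 1: A, B, D, E, F, J, L, N, O
Level 2: C, G, H, I, K
C first appears at level 2.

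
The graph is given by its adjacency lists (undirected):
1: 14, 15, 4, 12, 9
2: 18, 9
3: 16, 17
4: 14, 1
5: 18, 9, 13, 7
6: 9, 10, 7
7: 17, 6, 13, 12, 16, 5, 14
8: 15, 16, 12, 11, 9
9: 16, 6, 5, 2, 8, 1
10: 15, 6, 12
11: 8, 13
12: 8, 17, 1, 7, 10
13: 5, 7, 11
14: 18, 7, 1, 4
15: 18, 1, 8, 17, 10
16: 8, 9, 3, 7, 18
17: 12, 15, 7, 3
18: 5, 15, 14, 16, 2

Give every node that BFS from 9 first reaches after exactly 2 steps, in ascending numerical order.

Level 0: 9
Level 1: 1, 2, 5, 6, 8, 16
Level 2: 3, 4, 7, 10, 11, 12, 13, 14, 15, 18
Level 3: 17

3, 4, 7, 10, 11, 12, 13, 14, 15, 18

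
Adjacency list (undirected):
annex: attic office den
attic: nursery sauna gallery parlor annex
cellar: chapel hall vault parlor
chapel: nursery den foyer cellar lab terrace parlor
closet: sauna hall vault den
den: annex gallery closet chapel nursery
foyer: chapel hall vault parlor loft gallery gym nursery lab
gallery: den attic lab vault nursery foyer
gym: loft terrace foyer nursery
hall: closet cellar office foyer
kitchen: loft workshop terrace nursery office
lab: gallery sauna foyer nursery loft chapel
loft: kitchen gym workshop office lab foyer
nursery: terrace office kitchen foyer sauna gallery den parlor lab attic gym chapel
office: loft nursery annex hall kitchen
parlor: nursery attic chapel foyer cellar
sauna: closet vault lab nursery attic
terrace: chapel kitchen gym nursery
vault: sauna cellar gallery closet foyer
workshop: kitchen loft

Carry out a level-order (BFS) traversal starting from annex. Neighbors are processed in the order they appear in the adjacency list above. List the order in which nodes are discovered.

annex -> attic -> office -> den -> nursery -> sauna -> gallery -> parlor -> loft -> hall -> kitchen -> closet -> chapel -> terrace -> foyer -> lab -> gym -> vault -> cellar -> workshop

Visit annex; enqueue attic, office, den → queue [attic, office, den]
Visit attic; enqueue nursery, sauna, gallery, parlor → queue [office, den, nursery, sauna, gallery, parlor]
Visit office; enqueue loft, hall, kitchen → queue [den, nursery, sauna, gallery, parlor, loft, hall, kitchen]
Visit den; enqueue closet, chapel → queue [nursery, sauna, gallery, parlor, loft, hall, kitchen, closet, chapel]
Visit nursery; enqueue terrace, foyer, lab, gym → queue [sauna, gallery, parlor, loft, hall, kitchen, closet, chapel, terrace, foyer, lab, gym]
Visit sauna; enqueue vault → queue [gallery, parlor, loft, hall, kitchen, closet, chapel, terrace, foyer, lab, gym, vault]
Visit gallery → queue [parlor, loft, hall, kitchen, closet, chapel, terrace, foyer, lab, gym, vault]
Visit parlor; enqueue cellar → queue [loft, hall, kitchen, closet, chapel, terrace, foyer, lab, gym, vault, cellar]
Visit loft; enqueue workshop → queue [hall, kitchen, closet, chapel, terrace, foyer, lab, gym, vault, cellar, workshop]
Visit hall → queue [kitchen, closet, chapel, terrace, foyer, lab, gym, vault, cellar, workshop]
Visit kitchen → queue [closet, chapel, terrace, foyer, lab, gym, vault, cellar, workshop]
Visit closet → queue [chapel, terrace, foyer, lab, gym, vault, cellar, workshop]
Visit chapel → queue [terrace, foyer, lab, gym, vault, cellar, workshop]
Visit terrace → queue [foyer, lab, gym, vault, cellar, workshop]
Visit foyer → queue [lab, gym, vault, cellar, workshop]
Visit lab → queue [gym, vault, cellar, workshop]
Visit gym → queue [vault, cellar, workshop]
Visit vault → queue [cellar, workshop]
Visit cellar → queue [workshop]
Visit workshop → queue []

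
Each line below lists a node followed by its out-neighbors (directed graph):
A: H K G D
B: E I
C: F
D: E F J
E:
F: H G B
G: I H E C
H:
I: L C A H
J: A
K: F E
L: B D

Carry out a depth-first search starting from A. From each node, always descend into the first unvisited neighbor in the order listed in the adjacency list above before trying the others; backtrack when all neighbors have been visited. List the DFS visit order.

A, H, K, F, G, I, L, B, E, D, J, C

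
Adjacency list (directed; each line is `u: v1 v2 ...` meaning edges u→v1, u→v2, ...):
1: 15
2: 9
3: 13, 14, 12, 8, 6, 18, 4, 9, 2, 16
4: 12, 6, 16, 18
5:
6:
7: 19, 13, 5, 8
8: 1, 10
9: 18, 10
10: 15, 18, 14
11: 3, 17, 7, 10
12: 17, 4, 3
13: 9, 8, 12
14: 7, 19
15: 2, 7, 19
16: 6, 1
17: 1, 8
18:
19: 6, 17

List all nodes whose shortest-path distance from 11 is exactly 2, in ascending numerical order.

Level 0: 11
Level 1: 3, 7, 10, 17
Level 2: 1, 2, 4, 5, 6, 8, 9, 12, 13, 14, 15, 16, 18, 19

1, 2, 4, 5, 6, 8, 9, 12, 13, 14, 15, 16, 18, 19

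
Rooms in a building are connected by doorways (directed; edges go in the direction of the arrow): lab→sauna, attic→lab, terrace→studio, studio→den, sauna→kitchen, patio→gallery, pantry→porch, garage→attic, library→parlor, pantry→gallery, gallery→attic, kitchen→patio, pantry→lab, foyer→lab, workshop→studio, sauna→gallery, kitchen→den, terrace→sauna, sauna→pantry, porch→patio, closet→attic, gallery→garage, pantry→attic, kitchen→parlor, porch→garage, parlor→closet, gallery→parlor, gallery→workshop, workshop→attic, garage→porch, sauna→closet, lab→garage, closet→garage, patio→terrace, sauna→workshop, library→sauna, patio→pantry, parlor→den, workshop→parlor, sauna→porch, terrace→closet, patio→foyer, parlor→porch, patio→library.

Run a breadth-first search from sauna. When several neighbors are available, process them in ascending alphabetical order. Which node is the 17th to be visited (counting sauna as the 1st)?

terrace

Visit sauna; enqueue closet, gallery, kitchen, pantry, porch, workshop → queue [closet, gallery, kitchen, pantry, porch, workshop]
Visit closet; enqueue attic, garage → queue [gallery, kitchen, pantry, porch, workshop, attic, garage]
Visit gallery; enqueue parlor → queue [kitchen, pantry, porch, workshop, attic, garage, parlor]
Visit kitchen; enqueue den, patio → queue [pantry, porch, workshop, attic, garage, parlor, den, patio]
Visit pantry; enqueue lab → queue [porch, workshop, attic, garage, parlor, den, patio, lab]
Visit porch → queue [workshop, attic, garage, parlor, den, patio, lab]
Visit workshop; enqueue studio → queue [attic, garage, parlor, den, patio, lab, studio]
Visit attic → queue [garage, parlor, den, patio, lab, studio]
Visit garage → queue [parlor, den, patio, lab, studio]
Visit parlor → queue [den, patio, lab, studio]
Visit den → queue [patio, lab, studio]
Visit patio; enqueue foyer, library, terrace → queue [lab, studio, foyer, library, terrace]
Visit lab → queue [studio, foyer, library, terrace]
Visit studio → queue [foyer, library, terrace]
Visit foyer → queue [library, terrace]
Visit library → queue [terrace]
Visit terrace → queue []

Visit order: sauna, closet, gallery, kitchen, pantry, porch, workshop, attic, garage, parlor, den, patio, lab, studio, foyer, library, terrace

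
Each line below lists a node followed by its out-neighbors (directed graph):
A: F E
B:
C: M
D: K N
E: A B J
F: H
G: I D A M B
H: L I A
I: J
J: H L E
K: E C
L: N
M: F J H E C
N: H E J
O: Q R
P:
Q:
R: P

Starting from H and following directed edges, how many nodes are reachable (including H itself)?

BFS from H visits: H, L, I, A, N, J, F, E, B
Reachable nodes: 9 of 18 total.

9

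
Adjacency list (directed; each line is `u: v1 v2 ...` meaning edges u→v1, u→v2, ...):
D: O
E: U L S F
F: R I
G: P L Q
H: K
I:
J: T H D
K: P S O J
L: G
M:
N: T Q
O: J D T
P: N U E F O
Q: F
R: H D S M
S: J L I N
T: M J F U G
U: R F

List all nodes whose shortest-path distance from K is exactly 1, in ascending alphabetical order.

J, O, P, S

Level 0: K
Level 1: J, O, P, S
Level 2: D, E, F, H, I, L, N, T, U
Level 3: G, M, Q, R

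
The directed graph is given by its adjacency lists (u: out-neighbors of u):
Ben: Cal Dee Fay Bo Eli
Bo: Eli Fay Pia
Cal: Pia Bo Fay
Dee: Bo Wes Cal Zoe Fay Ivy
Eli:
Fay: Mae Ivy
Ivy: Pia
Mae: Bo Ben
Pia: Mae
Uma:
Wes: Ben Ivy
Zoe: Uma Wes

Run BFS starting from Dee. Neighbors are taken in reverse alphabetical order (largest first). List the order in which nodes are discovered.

Visit Dee; enqueue Zoe, Wes, Ivy, Fay, Cal, Bo → queue [Zoe, Wes, Ivy, Fay, Cal, Bo]
Visit Zoe; enqueue Uma → queue [Wes, Ivy, Fay, Cal, Bo, Uma]
Visit Wes; enqueue Ben → queue [Ivy, Fay, Cal, Bo, Uma, Ben]
Visit Ivy; enqueue Pia → queue [Fay, Cal, Bo, Uma, Ben, Pia]
Visit Fay; enqueue Mae → queue [Cal, Bo, Uma, Ben, Pia, Mae]
Visit Cal → queue [Bo, Uma, Ben, Pia, Mae]
Visit Bo; enqueue Eli → queue [Uma, Ben, Pia, Mae, Eli]
Visit Uma → queue [Ben, Pia, Mae, Eli]
Visit Ben → queue [Pia, Mae, Eli]
Visit Pia → queue [Mae, Eli]
Visit Mae → queue [Eli]
Visit Eli → queue []

Dee, Zoe, Wes, Ivy, Fay, Cal, Bo, Uma, Ben, Pia, Mae, Eli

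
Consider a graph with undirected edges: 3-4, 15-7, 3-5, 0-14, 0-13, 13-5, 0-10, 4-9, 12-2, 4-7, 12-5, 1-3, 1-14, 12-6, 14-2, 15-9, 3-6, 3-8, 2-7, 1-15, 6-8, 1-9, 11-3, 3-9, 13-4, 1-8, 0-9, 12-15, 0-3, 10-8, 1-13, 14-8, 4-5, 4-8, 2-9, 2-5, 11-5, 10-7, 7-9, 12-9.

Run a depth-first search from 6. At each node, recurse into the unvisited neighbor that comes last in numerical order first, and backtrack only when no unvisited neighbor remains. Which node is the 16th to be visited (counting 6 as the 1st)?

Visit 6
6 → 12
12 → 15
15 → 9
9 → 7
7 → 10
10 → 8
8 → 14
14 → 2
2 → 5
5 → 13
13 → 4
4 → 3
3 → 11
3 → 1
3 → 0

Visit order: 6, 12, 15, 9, 7, 10, 8, 14, 2, 5, 13, 4, 3, 11, 1, 0

0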